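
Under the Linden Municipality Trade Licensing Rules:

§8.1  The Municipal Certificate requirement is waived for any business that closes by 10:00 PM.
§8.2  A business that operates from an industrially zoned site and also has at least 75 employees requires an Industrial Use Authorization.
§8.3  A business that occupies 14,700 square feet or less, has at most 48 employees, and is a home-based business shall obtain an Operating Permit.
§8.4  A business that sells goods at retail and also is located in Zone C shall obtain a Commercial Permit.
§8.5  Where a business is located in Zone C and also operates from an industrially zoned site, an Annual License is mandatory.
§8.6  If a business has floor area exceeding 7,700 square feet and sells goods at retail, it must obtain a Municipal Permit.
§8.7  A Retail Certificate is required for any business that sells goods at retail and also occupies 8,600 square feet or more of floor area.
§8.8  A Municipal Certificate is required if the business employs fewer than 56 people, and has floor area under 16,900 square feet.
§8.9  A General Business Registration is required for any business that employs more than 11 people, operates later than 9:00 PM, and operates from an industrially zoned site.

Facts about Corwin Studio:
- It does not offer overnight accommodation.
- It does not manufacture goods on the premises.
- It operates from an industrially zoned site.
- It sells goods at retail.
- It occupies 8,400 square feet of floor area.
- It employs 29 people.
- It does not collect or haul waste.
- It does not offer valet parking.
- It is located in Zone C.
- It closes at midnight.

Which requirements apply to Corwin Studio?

Annual License, Commercial Permit, General Business Registration, Municipal Certificate, Municipal Permit

§8.1 closes midnight, after 10:00 PM → Municipal Certificate exemption does not apply.
§8.2 operates from an industrially zoned site; employees 29 < 75 → Industrial Use Authorization not required.
§8.3 floor area 8,400 square feet ≤ 14,700 square feet; employees 29 ≤ 48; operates from an industrially zoned site (not: is a home-based business) → Operating Permit not required.
§8.4 sells goods at retail; is located in Zone C → Commercial Permit required.
§8.5 is located in Zone C; operates from an industrially zoned site → Annual License required.
§8.6 floor area 8,400 square feet > 7,700 square feet; sells goods at retail → Municipal Permit required.
§8.7 sells goods at retail; floor area 8,400 square feet < 8,600 square feet → Retail Certificate not required.
§8.8 employees 29 < 56; floor area 8,400 square feet < 16,900 square feet → Municipal Certificate required.
§8.9 employees 29 > 11; closes midnight, after 9:00 PM; operates from an industrially zoned site → General Business Registration required.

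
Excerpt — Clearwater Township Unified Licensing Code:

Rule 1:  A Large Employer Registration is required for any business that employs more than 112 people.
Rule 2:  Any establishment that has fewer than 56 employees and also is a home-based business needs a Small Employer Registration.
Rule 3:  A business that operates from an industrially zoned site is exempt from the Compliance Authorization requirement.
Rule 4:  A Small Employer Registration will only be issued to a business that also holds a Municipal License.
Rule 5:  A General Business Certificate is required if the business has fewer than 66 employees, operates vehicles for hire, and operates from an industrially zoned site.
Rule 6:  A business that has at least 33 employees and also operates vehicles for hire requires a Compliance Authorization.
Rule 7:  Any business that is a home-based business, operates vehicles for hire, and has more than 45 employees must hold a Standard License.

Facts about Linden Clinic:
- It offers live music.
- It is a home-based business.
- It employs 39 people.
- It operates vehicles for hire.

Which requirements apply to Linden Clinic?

Rule 1: employees 39 ≤ 112 → Large Employer Registration not required.
Rule 2: employees 39 < 56; is a home-based business → Small Employer Registration required.
Rule 3: is a home-based business (not: operates from an industrially zoned site) → Compliance Authorization exemption does not apply.
Rule 4: Small Employer Registration is required → Municipal License also required.
Rule 5: employees 39 < 66; operates vehicles for hire; is a home-based business (not: operates from an industrially zoned site) → General Business Certificate not required.
Rule 6: employees 39 ≥ 33; operates vehicles for hire → Compliance Authorization required.
Rule 7: is a home-based business; operates vehicles for hire; employees 39 ≤ 45 → Standard License not required.

Compliance Authorization, Municipal License, Small Employer Registration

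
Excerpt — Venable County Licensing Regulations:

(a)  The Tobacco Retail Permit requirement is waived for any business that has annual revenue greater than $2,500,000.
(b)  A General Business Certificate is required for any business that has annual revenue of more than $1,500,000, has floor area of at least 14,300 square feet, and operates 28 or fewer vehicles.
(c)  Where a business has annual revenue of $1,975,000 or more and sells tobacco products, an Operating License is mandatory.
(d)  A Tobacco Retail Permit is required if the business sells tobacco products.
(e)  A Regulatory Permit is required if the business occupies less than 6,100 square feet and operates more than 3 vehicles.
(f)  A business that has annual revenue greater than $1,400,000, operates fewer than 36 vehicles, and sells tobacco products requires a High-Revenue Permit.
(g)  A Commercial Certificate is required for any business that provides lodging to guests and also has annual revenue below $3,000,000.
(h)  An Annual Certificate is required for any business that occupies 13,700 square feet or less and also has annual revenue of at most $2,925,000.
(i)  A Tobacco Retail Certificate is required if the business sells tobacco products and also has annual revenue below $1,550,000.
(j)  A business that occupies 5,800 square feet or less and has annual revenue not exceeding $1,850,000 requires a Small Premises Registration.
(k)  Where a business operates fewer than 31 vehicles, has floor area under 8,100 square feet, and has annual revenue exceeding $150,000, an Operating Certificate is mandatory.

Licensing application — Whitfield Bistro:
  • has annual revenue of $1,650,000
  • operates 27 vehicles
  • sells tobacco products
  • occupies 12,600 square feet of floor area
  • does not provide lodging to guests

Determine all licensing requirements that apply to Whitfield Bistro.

Annual Certificate, High-Revenue Permit, Tobacco Retail Permit

(a) revenue $1,650,000 ≤ $2,500,000 → Tobacco Retail Permit exemption does not apply.
(b) revenue $1,650,000 > $1,500,000; floor area 12,600 square feet < 14,300 square feet; vehicles 27 ≤ 28 → General Business Certificate not required.
(c) revenue $1,650,000 < $1,975,000; sells tobacco products → Operating License not required.
(d) sells tobacco products → Tobacco Retail Permit required.
(e) floor area 12,600 square feet ≥ 6,100 square feet; vehicles 27 > 3 → Regulatory Permit not required.
(f) revenue $1,650,000 > $1,400,000; vehicles 27 < 36; sells tobacco products → High-Revenue Permit required.
(g) does not provide lodging to guests; revenue $1,650,000 < $3,000,000 → Commercial Certificate not required.
(h) floor area 12,600 square feet ≤ 13,700 square feet; revenue $1,650,000 ≤ $2,925,000 → Annual Certificate required.
(i) sells tobacco products; revenue $1,650,000 ≥ $1,550,000 → Tobacco Retail Certificate not required.
(j) floor area 12,600 square feet > 5,800 square feet; revenue $1,650,000 ≤ $1,850,000 → Small Premises Registration not required.
(k) vehicles 27 < 31; floor area 12,600 square feet ≥ 8,100 square feet; revenue $1,650,000 > $150,000 → Operating Certificate not required.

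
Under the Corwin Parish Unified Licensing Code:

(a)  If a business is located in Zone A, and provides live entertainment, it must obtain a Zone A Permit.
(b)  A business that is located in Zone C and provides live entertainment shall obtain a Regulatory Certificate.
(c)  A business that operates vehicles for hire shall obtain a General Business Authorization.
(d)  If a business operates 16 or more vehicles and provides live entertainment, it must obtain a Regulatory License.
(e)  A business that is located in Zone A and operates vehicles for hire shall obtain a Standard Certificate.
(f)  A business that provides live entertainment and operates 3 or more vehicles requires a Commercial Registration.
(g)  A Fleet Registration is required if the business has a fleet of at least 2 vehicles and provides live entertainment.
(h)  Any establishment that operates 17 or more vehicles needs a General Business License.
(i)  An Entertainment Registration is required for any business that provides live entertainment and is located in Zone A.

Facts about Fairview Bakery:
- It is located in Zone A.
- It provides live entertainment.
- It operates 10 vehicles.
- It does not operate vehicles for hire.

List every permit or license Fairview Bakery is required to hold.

Commercial Registration, Entertainment Registration, Fleet Registration, Zone A Permit

(a) is located in Zone A; provides live entertainment → Zone A Permit required.
(b) is located in Zone A (not: is located in Zone C); provides live entertainment → Regulatory Certificate not required.
(c) does not operate vehicles for hire → General Business Authorization not required.
(d) vehicles 10 < 16; provides live entertainment → Regulatory License not required.
(e) is located in Zone A; does not operate vehicles for hire → Standard Certificate not required.
(f) provides live entertainment; vehicles 10 ≥ 3 → Commercial Registration required.
(g) vehicles 10 ≥ 2; provides live entertainment → Fleet Registration required.
(h) vehicles 10 < 17 → General Business License not required.
(i) provides live entertainment; is located in Zone A → Entertainment Registration required.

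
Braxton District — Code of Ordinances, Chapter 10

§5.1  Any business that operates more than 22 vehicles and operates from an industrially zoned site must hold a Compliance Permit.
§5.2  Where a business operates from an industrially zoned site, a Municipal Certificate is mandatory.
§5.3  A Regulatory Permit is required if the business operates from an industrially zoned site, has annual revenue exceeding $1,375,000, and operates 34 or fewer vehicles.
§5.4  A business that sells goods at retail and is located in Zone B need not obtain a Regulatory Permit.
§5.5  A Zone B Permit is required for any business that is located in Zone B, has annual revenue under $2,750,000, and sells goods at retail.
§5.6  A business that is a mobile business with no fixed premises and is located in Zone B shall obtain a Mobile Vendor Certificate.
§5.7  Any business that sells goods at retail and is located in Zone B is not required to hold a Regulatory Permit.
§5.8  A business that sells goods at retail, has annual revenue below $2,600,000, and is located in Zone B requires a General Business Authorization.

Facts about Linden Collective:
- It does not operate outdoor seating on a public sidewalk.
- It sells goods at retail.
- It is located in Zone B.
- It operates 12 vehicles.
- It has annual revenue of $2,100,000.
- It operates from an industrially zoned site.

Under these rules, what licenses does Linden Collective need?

General Business Authorization, Municipal Certificate, Zone B Permit

§5.1 vehicles 12 ≤ 22; operates from an industrially zoned site → Compliance Permit not required.
§5.2 operates from an industrially zoned site → Municipal Certificate required.
§5.3 operates from an industrially zoned site; revenue $2,100,000 > $1,375,000; vehicles 12 ≤ 34 → Regulatory Permit required.
§5.4 sells goods at retail; is located in Zone B → exempt from Regulatory Permit.
§5.5 is located in Zone B; revenue $2,100,000 < $2,750,000; sells goods at retail → Zone B Permit required.
§5.6 operates from an industrially zoned site (not: is a mobile business with no fixed premises); is located in Zone B → Mobile Vendor Certificate not required.
§5.7 sells goods at retail; is located in Zone B → exempt from Regulatory Permit.
§5.8 sells goods at retail; revenue $2,100,000 < $2,600,000; is located in Zone B → General Business Authorization required.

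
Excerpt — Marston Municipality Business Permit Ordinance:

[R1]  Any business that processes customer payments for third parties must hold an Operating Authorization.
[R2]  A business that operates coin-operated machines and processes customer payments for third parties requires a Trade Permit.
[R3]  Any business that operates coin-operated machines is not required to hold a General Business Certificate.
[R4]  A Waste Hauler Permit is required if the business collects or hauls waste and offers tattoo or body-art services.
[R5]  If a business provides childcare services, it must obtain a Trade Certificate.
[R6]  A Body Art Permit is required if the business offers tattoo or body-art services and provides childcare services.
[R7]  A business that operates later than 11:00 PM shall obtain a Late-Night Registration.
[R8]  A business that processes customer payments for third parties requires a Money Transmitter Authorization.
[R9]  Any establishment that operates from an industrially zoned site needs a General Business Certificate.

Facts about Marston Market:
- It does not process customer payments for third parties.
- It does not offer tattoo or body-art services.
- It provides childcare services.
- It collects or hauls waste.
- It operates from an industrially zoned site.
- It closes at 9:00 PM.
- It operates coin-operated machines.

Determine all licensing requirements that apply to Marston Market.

Trade Certificate

[R1] does not process customer payments for third parties → Operating Authorization not required.
[R2] operates coin-operated machines; does not process customer payments for third parties → Trade Permit not required.
[R3] operates coin-operated machines → exempt from General Business Certificate.
[R4] collects or hauls waste; does not offer tattoo or body-art services → Waste Hauler Permit not required.
[R5] provides childcare services → Trade Certificate required.
[R6] does not offer tattoo or body-art services; provides childcare services → Body Art Permit not required.
[R7] closes 9:00 PM, at/before 11:00 PM → Late-Night Registration not required.
[R8] does not process customer payments for third parties → Money Transmitter Authorization not required.
[R9] operates from an industrially zoned site → General Business Certificate required.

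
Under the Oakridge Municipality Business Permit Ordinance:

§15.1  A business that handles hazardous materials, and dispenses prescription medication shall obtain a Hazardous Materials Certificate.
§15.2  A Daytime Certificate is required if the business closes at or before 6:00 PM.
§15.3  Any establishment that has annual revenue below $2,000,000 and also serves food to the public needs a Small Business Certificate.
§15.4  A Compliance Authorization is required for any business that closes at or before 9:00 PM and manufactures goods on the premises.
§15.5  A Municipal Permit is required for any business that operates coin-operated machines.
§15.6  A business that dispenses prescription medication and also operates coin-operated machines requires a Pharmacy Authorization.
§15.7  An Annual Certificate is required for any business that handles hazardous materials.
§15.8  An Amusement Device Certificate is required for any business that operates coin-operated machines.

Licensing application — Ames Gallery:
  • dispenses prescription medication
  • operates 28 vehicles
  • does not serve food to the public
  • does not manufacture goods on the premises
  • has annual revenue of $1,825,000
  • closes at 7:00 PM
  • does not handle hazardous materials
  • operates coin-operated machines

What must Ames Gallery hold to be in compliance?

Amusement Device Certificate, Municipal Permit, Pharmacy Authorization

§15.1 does not handle hazardous materials; dispenses prescription medication → Hazardous Materials Certificate not required.
§15.2 closes 7:00 PM, after 6:00 PM → Daytime Certificate not required.
§15.3 revenue $1,825,000 < $2,000,000; does not serve food to the public → Small Business Certificate not required.
§15.4 closes 7:00 PM, at/before 9:00 PM; does not manufacture goods on the premises → Compliance Authorization not required.
§15.5 operates coin-operated machines → Municipal Permit required.
§15.6 dispenses prescription medication; operates coin-operated machines → Pharmacy Authorization required.
§15.7 does not handle hazardous materials → Annual Certificate not required.
§15.8 operates coin-operated machines → Amusement Device Certificate required.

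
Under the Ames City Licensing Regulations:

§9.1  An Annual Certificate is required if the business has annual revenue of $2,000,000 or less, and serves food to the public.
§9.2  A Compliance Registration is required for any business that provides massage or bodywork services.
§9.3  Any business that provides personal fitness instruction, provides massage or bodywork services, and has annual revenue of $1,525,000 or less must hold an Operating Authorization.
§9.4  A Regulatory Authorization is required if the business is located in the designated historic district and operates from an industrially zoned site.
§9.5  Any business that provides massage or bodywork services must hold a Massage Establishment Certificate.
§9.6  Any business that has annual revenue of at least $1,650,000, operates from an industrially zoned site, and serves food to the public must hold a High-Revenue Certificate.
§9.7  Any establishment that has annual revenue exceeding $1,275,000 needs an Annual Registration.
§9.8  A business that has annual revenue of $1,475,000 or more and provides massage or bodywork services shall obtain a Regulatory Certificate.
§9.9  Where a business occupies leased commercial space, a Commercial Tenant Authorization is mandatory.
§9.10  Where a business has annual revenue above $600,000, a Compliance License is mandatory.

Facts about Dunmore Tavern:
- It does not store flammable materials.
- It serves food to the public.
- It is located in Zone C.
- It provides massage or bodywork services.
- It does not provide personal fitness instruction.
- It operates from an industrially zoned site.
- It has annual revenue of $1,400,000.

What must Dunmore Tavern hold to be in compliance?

§9.1 revenue $1,400,000 ≤ $2,000,000; serves food to the public → Annual Certificate required.
§9.2 provides massage or bodywork services → Compliance Registration required.
§9.3 does not provide personal fitness instruction; provides massage or bodywork services; revenue $1,400,000 ≤ $1,525,000 → Operating Authorization not required.
§9.4 is located in Zone C (not: is located in the designated historic district); operates from an industrially zoned site → Regulatory Authorization not required.
§9.5 provides massage or bodywork services → Massage Establishment Certificate required.
§9.6 revenue $1,400,000 < $1,650,000; operates from an industrially zoned site; serves food to the public → High-Revenue Certificate not required.
§9.7 revenue $1,400,000 > $1,275,000 → Annual Registration required.
§9.8 revenue $1,400,000 < $1,475,000; provides massage or bodywork services → Regulatory Certificate not required.
§9.9 operates from an industrially zoned site (not: occupies leased commercial space) → Commercial Tenant Authorization not required.
§9.10 revenue $1,400,000 > $600,000 → Compliance License required.

Annual Certificate, Annual Registration, Compliance License, Compliance Registration, Massage Establishment Certificate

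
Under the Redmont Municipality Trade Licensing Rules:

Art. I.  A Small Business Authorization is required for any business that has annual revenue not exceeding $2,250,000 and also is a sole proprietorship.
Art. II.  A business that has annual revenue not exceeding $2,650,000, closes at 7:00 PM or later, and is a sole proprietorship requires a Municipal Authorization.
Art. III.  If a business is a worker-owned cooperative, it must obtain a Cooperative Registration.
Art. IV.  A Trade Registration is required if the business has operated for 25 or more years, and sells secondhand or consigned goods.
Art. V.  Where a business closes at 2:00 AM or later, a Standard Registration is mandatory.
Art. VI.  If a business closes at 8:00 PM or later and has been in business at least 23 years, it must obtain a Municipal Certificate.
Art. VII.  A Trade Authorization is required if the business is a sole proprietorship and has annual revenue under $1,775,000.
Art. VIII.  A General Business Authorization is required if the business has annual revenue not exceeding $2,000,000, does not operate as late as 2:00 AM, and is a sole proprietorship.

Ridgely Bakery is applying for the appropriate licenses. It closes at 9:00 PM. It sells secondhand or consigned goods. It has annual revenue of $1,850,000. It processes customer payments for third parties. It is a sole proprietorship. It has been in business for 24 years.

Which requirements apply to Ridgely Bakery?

General Business Authorization, Municipal Authorization, Municipal Certificate, Small Business Authorization

Art. I. revenue $1,850,000 ≤ $2,250,000; is a sole proprietorship → Small Business Authorization required.
Art. II. revenue $1,850,000 ≤ $2,650,000; closes 9:00 PM, after 7:00 PM; is a sole proprietorship → Municipal Authorization required.
Art. III. is a sole proprietorship (not: is a worker-owned cooperative) → Cooperative Registration not required.
Art. IV. years in business 24 < 25; sells secondhand or consigned goods → Trade Registration not required.
Art. V. closes 9:00 PM, at/before 2:00 AM → Standard Registration not required.
Art. VI. closes 9:00 PM, after 8:00 PM; years in business 24 ≥ 23 → Municipal Certificate required.
Art. VII. is a sole proprietorship; revenue $1,850,000 ≥ $1,775,000 → Trade Authorization not required.
Art. VIII. revenue $1,850,000 ≤ $2,000,000; closes 9:00 PM, at/before 2:00 AM; is a sole proprietorship → General Business Authorization required.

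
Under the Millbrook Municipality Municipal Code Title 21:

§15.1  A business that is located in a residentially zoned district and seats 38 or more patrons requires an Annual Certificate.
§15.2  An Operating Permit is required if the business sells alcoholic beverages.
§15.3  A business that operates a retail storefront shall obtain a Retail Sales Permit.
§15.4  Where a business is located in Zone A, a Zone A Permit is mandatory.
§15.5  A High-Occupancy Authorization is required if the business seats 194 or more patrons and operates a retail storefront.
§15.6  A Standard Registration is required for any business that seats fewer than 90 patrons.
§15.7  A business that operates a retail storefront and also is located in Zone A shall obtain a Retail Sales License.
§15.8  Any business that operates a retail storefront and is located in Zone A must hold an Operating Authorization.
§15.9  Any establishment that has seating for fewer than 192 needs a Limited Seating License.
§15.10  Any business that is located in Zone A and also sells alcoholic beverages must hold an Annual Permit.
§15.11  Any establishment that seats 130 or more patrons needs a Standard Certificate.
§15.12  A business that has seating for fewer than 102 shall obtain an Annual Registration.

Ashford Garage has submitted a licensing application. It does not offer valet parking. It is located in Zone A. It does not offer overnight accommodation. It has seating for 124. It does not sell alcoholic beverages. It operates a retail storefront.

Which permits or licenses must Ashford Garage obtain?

Limited Seating License, Operating Authorization, Retail Sales License, Retail Sales Permit, Zone A Permit

§15.1 is located in Zone A (not: is located in a residentially zoned district); seating 124 ≥ 38 → Annual Certificate not required.
§15.2 does not sell alcoholic beverages → Operating Permit not required.
§15.3 operates a retail storefront → Retail Sales Permit required.
§15.4 is located in Zone A → Zone A Permit required.
§15.5 seating 124 < 194; operates a retail storefront → High-Occupancy Authorization not required.
§15.6 seating 124 ≥ 90 → Standard Registration not required.
§15.7 operates a retail storefront; is located in Zone A → Retail Sales License required.
§15.8 operates a retail storefront; is located in Zone A → Operating Authorization required.
§15.9 seating 124 < 192 → Limited Seating License required.
§15.10 is located in Zone A; does not sell alcoholic beverages → Annual Permit not required.
§15.11 seating 124 < 130 → Standard Certificate not required.
§15.12 seating 124 ≥ 102 → Annual Registration not required.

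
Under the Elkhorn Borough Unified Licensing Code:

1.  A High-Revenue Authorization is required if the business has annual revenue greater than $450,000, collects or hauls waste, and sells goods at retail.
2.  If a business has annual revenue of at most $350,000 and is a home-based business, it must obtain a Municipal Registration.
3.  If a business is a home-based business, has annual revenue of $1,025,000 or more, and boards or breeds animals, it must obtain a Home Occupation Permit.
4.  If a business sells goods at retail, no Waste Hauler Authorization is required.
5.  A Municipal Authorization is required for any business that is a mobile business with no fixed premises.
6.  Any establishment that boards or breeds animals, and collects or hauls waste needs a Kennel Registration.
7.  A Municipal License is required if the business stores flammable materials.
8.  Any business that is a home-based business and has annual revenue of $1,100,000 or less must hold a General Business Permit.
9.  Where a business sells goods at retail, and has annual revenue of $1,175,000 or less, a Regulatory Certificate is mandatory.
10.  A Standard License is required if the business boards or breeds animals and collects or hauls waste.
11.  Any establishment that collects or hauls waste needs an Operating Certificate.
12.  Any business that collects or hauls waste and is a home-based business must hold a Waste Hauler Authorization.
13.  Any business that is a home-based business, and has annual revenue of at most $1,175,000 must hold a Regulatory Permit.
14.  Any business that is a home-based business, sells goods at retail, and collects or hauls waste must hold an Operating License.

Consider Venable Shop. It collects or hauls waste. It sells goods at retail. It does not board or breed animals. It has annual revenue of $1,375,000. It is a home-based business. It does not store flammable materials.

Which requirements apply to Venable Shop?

1. revenue $1,375,000 > $450,000; collects or hauls waste; sells goods at retail → High-Revenue Authorization required.
2. revenue $1,375,000 > $350,000; is a home-based business → Municipal Registration not required.
3. is a home-based business; revenue $1,375,000 ≥ $1,025,000; does not board or breed animals → Home Occupation Permit not required.
4. sells goods at retail → exempt from Waste Hauler Authorization.
5. is a home-based business (not: is a mobile business with no fixed premises) → Municipal Authorization not required.
6. does not board or breed animals; collects or hauls waste → Kennel Registration not required.
7. does not store flammable materials → Municipal License not required.
8. is a home-based business; revenue $1,375,000 > $1,100,000 → General Business Permit not required.
9. sells goods at retail; revenue $1,375,000 > $1,175,000 → Regulatory Certificate not required.
10. does not board or breed animals; collects or hauls waste → Standard License not required.
11. collects or hauls waste → Operating Certificate required.
12. collects or hauls waste; is a home-based business → Waste Hauler Authorization required.
13. is a home-based business; revenue $1,375,000 > $1,175,000 → Regulatory Permit not required.
14. is a home-based business; sells goods at retail; collects or hauls waste → Operating License required.

High-Revenue Authorization, Operating Certificate, Operating License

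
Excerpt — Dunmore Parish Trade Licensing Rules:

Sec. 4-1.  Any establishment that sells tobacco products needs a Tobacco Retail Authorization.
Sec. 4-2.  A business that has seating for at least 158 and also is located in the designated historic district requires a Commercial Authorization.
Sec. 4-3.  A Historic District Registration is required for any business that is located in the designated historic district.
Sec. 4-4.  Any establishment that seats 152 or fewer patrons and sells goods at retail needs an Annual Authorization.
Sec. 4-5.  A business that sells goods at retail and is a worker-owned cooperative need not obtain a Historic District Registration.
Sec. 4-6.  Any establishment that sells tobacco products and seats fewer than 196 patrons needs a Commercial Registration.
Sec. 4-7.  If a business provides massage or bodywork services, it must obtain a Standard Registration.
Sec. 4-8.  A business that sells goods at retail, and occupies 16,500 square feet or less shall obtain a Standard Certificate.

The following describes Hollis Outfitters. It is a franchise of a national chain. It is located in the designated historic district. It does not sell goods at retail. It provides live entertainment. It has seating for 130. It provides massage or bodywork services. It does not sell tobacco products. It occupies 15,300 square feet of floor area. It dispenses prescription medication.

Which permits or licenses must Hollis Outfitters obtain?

Historic District Registration, Standard Registration

Sec. 4-1. does not sell tobacco products → Tobacco Retail Authorization not required.
Sec. 4-2. seating 130 < 158; is located in the designated historic district → Commercial Authorization not required.
Sec. 4-3. is located in the designated historic district → Historic District Registration required.
Sec. 4-4. seating 130 ≤ 152; does not sell goods at retail → Annual Authorization not required.
Sec. 4-5. does not sell goods at retail; is a franchise of a national chain (not: is a worker-owned cooperative) → Historic District Registration exemption does not apply.
Sec. 4-6. does not sell tobacco products; seating 130 < 196 → Commercial Registration not required.
Sec. 4-7. provides massage or bodywork services → Standard Registration required.
Sec. 4-8. does not sell goods at retail; floor area 15,300 square feet ≤ 16,500 square feet → Standard Certificate not required.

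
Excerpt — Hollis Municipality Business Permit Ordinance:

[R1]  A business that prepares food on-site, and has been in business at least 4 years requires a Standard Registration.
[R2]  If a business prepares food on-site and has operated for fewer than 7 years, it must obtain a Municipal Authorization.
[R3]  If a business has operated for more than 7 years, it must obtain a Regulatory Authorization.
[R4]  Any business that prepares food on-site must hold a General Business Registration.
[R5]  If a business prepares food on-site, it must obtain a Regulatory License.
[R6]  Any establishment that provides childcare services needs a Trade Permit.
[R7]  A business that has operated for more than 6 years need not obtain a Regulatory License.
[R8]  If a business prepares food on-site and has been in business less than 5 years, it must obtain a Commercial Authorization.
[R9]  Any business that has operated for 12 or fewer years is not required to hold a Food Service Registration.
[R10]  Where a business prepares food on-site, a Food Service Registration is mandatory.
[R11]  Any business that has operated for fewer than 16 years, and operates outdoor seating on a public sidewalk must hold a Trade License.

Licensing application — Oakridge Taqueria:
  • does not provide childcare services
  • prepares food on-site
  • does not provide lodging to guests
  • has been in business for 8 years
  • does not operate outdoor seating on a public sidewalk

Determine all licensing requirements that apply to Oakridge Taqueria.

[R1] prepares food on-site; years in business 8 ≥ 4 → Standard Registration required.
[R2] prepares food on-site; years in business 8 ≥ 7 → Municipal Authorization not required.
[R3] years in business 8 > 7 → Regulatory Authorization required.
[R4] prepares food on-site → General Business Registration required.
[R5] prepares food on-site → Regulatory License required.
[R6] does not provide childcare services → Trade Permit not required.
[R7] years in business 8 > 6 → exempt from Regulatory License.
[R8] prepares food on-site; years in business 8 ≥ 5 → Commercial Authorization not required.
[R9] years in business 8 ≤ 12 → exempt from Food Service Registration.
[R10] prepares food on-site → Food Service Registration required.
[R11] years in business 8 < 16; does not operate outdoor seating on a public sidewalk → Trade License not required.

General Business Registration, Regulatory Authorization, Standard Registration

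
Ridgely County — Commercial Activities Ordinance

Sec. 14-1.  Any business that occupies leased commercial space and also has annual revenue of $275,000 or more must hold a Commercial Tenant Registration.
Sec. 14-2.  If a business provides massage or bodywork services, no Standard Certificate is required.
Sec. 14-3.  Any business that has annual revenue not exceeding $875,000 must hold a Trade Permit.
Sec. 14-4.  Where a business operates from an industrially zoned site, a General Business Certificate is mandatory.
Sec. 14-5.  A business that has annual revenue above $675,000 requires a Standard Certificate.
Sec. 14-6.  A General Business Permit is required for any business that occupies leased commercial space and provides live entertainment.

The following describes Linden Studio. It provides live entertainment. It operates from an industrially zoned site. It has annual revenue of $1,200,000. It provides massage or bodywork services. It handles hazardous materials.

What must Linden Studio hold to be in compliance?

Sec. 14-1. operates from an industrially zoned site (not: occupies leased commercial space); revenue $1,200,000 ≥ $275,000 → Commercial Tenant Registration not required.
Sec. 14-2. provides massage or bodywork services → exempt from Standard Certificate.
Sec. 14-3. revenue $1,200,000 > $875,000 → Trade Permit not required.
Sec. 14-4. operates from an industrially zoned site → General Business Certificate required.
Sec. 14-5. revenue $1,200,000 > $675,000 → Standard Certificate required.
Sec. 14-6. operates from an industrially zoned site (not: occupies leased commercial space); provides live entertainment → General Business Permit not required.

General Business Certificate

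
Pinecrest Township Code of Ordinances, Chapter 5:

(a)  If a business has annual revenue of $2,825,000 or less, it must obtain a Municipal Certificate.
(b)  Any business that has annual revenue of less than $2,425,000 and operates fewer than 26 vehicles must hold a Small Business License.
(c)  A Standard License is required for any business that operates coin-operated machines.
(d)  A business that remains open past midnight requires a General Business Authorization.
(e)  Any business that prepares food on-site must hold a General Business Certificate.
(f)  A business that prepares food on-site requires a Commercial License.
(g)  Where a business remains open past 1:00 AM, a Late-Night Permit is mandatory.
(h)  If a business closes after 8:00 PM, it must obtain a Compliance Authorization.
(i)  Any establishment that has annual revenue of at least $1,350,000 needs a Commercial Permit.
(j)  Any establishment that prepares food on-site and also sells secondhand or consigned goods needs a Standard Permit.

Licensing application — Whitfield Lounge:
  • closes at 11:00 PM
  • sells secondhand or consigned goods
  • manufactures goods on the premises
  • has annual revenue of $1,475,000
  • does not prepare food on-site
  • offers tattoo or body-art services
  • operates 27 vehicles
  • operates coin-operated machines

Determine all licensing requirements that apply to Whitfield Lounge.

Commercial Permit, Compliance Authorization, Municipal Certificate, Standard License

(a) revenue $1,475,000 ≤ $2,825,000 → Municipal Certificate required.
(b) revenue $1,475,000 < $2,425,000; vehicles 27 ≥ 26 → Small Business License not required.
(c) operates coin-operated machines → Standard License required.
(d) closes 11:00 PM, at/before midnight → General Business Authorization not required.
(e) does not prepare food on-site → General Business Certificate not required.
(f) does not prepare food on-site → Commercial License not required.
(g) closes 11:00 PM, at/before 1:00 AM → Late-Night Permit not required.
(h) closes 11:00 PM, after 8:00 PM → Compliance Authorization required.
(i) revenue $1,475,000 ≥ $1,350,000 → Commercial Permit required.
(j) does not prepare food on-site; sells secondhand or consigned goods → Standard Permit not required.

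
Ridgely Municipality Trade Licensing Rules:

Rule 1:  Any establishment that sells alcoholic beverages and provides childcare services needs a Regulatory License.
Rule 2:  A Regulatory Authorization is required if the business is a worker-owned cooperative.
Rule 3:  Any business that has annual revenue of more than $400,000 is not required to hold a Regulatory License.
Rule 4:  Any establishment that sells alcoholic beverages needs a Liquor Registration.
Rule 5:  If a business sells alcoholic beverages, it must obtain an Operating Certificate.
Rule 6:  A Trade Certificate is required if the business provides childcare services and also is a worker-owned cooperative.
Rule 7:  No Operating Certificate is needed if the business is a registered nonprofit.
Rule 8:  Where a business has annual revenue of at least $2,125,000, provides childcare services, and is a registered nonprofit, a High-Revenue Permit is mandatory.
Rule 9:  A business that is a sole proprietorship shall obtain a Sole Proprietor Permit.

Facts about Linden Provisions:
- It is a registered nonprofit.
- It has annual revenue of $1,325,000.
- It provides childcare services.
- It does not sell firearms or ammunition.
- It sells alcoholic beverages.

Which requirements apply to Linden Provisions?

Rule 1: sells alcoholic beverages; provides childcare services → Regulatory License required.
Rule 2: is a registered nonprofit (not: is a worker-owned cooperative) → Regulatory Authorization not required.
Rule 3: revenue $1,325,000 > $400,000 → exempt from Regulatory License.
Rule 4: sells alcoholic beverages → Liquor Registration required.
Rule 5: sells alcoholic beverages → Operating Certificate required.
Rule 6: provides childcare services; is a registered nonprofit (not: is a worker-owned cooperative) → Trade Certificate not required.
Rule 7: is a registered nonprofit → exempt from Operating Certificate.
Rule 8: revenue $1,325,000 < $2,125,000; provides childcare services; is a registered nonprofit → High-Revenue Permit not required.
Rule 9: is a registered nonprofit (not: is a sole proprietorship) → Sole Proprietor Permit not required.

Liquor Registration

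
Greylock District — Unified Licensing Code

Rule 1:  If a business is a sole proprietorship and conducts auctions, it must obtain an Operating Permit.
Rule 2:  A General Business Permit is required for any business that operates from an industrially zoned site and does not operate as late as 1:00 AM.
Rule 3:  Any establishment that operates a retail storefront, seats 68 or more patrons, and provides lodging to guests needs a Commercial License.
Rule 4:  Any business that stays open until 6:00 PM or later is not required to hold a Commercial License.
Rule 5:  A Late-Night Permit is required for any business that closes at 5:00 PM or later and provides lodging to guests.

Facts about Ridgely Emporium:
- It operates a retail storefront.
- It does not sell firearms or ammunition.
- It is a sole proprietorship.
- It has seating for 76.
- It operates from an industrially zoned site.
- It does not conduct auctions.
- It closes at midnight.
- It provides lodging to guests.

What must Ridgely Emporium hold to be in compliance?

Rule 1: is a sole proprietorship; does not conduct auctions → Operating Permit not required.
Rule 2: operates from an industrially zoned site; closes midnight, at/before 1:00 AM → General Business Permit required.
Rule 3: operates a retail storefront; seating 76 ≥ 68; provides lodging to guests → Commercial License required.
Rule 4: closes midnight, after 6:00 PM → exempt from Commercial License.
Rule 5: closes midnight, after 5:00 PM; provides lodging to guests → Late-Night Permit required.

General Business Permit, Late-Night Permit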